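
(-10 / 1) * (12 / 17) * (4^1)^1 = -480 / 17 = -28.24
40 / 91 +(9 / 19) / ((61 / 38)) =4078 / 5551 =0.73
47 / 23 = 2.04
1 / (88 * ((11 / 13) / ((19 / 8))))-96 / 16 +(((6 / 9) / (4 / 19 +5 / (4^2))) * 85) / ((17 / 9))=21092259 / 410432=51.39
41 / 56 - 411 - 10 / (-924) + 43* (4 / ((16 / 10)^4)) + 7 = -89179907 / 236544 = -377.01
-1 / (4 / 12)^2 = -9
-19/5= -3.80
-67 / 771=-0.09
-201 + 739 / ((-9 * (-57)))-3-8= -108017 / 513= -210.56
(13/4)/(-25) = -13/100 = -0.13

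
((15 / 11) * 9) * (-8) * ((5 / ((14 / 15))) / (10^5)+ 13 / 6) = -3276081 / 15400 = -212.73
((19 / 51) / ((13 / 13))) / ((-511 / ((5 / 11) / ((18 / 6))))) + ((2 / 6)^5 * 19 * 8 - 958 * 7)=-6705.37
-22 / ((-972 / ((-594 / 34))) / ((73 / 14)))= -8833 / 4284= -2.06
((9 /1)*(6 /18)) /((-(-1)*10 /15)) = 9 /2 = 4.50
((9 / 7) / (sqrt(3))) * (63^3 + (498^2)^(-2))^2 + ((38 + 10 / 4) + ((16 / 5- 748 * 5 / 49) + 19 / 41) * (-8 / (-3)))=-9237481 / 60270 + 236525537890283973426920088055009 * sqrt(3) / 8826967496145044139264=46411663772.36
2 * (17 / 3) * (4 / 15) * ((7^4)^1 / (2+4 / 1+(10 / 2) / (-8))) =2612288 / 1935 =1350.02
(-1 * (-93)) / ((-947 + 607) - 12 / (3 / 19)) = -93 / 416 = -0.22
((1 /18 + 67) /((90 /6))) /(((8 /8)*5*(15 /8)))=4828 /10125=0.48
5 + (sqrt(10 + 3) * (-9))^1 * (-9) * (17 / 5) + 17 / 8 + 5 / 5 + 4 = 97 / 8 + 1377 * sqrt(13) / 5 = 1005.09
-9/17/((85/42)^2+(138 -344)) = 15876/6054703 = 0.00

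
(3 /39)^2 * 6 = 6 /169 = 0.04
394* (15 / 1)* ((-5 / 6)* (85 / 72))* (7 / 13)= -2930375 / 936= -3130.74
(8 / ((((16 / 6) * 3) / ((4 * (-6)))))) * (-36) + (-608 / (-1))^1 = 1472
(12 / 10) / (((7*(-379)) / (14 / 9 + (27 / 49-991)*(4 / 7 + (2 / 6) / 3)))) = 4164148 / 13649685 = 0.31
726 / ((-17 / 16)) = -11616 / 17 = -683.29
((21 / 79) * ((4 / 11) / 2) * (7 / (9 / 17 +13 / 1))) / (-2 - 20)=-2499 / 2198570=-0.00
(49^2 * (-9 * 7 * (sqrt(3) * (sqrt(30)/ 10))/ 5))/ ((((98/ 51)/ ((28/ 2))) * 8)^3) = -175497273 * sqrt(10)/ 25600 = -21678.56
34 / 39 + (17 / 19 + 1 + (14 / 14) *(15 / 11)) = 33665 / 8151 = 4.13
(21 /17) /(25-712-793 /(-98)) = -2058 /1131061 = -0.00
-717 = -717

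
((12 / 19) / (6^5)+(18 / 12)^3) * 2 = 20777 / 3078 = 6.75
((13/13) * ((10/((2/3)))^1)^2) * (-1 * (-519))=116775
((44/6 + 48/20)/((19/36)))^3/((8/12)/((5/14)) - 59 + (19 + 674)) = 8066656512/817764275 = 9.86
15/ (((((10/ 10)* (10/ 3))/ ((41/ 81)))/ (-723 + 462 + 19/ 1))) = -4961/ 9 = -551.22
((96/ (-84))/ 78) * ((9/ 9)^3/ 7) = -4/ 1911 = -0.00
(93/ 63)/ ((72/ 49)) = 1.00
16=16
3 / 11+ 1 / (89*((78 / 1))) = 20837 / 76362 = 0.27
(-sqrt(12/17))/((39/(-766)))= 16.50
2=2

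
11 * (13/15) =143/15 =9.53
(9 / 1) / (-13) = -9 / 13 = -0.69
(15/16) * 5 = 75/16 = 4.69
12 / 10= 6 / 5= 1.20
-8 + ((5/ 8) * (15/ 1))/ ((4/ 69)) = 4919/ 32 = 153.72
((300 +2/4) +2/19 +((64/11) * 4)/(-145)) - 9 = 17664467/60610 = 291.44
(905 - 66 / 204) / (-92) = -30759 / 3128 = -9.83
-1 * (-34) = 34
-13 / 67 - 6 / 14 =-292 / 469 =-0.62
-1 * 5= -5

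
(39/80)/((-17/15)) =-117/272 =-0.43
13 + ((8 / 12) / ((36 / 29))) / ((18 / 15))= 4357 / 324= 13.45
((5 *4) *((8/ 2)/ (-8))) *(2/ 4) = -5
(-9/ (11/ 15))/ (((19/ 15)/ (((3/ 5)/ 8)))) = -1215/ 1672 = -0.73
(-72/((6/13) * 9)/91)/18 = -2/189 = -0.01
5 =5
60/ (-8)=-15/ 2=-7.50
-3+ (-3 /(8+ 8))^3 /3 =-12297 /4096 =-3.00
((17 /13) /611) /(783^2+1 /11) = 187 /53567433140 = 0.00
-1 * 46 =-46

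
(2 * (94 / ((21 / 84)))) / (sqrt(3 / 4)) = 1504 * sqrt(3) / 3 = 868.33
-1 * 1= -1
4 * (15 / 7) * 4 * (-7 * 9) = -2160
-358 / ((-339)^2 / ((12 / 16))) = -179 / 76614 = -0.00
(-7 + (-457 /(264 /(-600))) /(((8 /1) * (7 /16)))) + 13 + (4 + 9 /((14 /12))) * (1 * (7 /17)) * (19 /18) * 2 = 3686702 /11781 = 312.94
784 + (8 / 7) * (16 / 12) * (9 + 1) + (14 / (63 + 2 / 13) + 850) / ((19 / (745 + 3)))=11226500272 / 327579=34271.12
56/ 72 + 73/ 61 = 1084/ 549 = 1.97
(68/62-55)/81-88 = -74213/837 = -88.67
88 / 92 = 22 / 23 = 0.96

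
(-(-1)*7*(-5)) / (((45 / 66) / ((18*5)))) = -4620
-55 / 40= -11 / 8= -1.38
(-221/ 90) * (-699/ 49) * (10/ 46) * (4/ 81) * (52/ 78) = 0.25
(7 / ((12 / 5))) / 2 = 35 / 24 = 1.46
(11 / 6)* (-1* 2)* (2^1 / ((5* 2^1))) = -11 / 15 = -0.73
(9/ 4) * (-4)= -9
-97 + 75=-22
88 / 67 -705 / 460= -1351 / 6164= -0.22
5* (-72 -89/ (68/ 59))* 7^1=-355145/ 68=-5222.72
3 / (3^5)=1 / 81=0.01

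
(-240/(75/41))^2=430336/25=17213.44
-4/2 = -2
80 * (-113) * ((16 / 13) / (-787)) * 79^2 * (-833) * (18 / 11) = -13535057410560 / 112541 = -120267790.50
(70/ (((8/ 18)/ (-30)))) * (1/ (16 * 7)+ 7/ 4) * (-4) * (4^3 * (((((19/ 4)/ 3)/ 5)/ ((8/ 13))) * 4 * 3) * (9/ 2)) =59120685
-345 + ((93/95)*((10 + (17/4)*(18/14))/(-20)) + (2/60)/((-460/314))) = -253857617/734160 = -345.78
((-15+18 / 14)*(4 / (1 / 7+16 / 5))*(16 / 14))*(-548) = 2805760 / 273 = 10277.51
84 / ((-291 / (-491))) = 13748 / 97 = 141.73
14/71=0.20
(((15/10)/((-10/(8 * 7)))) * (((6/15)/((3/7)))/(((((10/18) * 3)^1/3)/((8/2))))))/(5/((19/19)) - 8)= 2352/125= 18.82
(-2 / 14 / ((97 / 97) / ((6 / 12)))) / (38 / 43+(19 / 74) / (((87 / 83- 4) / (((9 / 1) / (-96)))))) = -1781920 / 22249513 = -0.08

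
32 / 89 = 0.36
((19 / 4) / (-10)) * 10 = -19 / 4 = -4.75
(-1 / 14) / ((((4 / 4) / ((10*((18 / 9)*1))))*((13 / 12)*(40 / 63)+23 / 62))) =-16740 / 12407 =-1.35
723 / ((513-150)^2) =241 / 43923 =0.01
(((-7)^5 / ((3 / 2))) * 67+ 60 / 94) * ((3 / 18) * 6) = -750712.03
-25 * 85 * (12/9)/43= -8500/129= -65.89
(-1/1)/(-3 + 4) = -1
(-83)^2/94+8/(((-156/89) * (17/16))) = 4299695/62322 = 68.99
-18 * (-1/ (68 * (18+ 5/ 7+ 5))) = 63/ 5644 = 0.01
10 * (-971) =-9710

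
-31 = -31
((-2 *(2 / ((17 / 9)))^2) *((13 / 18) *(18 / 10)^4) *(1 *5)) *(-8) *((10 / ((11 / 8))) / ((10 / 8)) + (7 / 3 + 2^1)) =548604576 / 79475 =6902.86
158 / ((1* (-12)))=-79 / 6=-13.17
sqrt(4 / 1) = 2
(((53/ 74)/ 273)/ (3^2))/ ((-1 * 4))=-53/ 727272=-0.00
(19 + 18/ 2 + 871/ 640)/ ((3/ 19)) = 185.95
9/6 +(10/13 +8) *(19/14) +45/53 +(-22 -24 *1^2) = -306259/9646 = -31.75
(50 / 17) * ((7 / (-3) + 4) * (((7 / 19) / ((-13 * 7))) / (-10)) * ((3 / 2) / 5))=5 / 8398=0.00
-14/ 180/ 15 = -7/ 1350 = -0.01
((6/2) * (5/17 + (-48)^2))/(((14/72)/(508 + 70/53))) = 114203083896/6307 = 18107354.35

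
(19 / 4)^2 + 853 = 14009 / 16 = 875.56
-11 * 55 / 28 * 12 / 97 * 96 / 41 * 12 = -2090880 / 27839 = -75.11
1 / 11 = 0.09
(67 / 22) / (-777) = -67 / 17094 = -0.00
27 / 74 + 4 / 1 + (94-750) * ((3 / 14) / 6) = -9875 / 518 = -19.06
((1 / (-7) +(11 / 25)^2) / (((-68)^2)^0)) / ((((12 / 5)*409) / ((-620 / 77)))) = -2294 / 5511275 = -0.00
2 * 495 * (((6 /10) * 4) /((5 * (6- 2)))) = 594 /5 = 118.80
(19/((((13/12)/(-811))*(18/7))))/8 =-107863/156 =-691.43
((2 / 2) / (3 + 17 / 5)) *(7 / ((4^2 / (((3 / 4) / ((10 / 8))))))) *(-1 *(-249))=5229 / 512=10.21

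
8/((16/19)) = 19/2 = 9.50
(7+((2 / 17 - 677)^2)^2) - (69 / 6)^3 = 140261486166720377 / 668168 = 209919490557.35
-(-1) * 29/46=29/46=0.63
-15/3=-5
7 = 7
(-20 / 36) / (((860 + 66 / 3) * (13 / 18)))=-5 / 5733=-0.00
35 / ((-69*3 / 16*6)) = -280 / 621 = -0.45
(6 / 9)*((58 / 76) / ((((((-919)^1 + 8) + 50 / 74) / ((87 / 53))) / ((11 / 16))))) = -31117 / 49334944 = -0.00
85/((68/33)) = 165/4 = 41.25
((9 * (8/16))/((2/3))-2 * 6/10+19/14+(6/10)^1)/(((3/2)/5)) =1051/42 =25.02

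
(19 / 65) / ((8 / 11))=209 / 520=0.40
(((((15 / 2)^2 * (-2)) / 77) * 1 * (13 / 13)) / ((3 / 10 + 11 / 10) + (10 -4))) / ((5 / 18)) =-2025 / 2849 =-0.71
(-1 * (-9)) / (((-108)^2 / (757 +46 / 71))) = 5977 / 10224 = 0.58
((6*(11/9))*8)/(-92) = -44/69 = -0.64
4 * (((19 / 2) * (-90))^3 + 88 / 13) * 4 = -130005484592 / 13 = -10000421891.69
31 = 31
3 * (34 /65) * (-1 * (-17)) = 1734 /65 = 26.68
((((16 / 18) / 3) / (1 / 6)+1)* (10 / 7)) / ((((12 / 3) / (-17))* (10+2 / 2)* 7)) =-2125 / 9702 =-0.22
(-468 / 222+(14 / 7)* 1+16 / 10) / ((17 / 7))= 1932 / 3145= 0.61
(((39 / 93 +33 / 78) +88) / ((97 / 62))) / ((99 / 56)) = 1336664 / 41613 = 32.12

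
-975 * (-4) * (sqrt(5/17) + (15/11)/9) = 6500/11 + 3900 * sqrt(85)/17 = 2705.98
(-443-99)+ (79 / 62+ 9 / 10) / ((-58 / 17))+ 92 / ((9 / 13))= -33152741 / 80910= -409.75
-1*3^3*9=-243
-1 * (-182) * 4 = 728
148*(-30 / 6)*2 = -1480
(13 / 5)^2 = 169 / 25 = 6.76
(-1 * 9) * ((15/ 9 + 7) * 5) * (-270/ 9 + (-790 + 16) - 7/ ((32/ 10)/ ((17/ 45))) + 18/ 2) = 7448935/ 24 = 310372.29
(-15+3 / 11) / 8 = -81 / 44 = -1.84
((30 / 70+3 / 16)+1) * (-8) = -181 / 14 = -12.93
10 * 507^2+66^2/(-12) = 2570127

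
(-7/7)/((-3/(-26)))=-26/3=-8.67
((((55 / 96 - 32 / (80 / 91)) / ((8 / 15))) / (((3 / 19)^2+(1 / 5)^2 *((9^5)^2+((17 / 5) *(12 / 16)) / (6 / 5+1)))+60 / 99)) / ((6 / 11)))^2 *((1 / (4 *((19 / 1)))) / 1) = 742466622362069275 / 72368968276577384939449373753344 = 0.00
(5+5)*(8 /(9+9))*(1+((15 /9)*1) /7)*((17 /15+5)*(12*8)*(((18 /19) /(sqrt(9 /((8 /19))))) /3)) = 2449408*sqrt(38) /68229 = 221.30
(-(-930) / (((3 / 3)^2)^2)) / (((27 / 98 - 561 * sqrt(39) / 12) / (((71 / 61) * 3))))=-23717289288 * sqrt(39) / 13316134385 - 139772304 / 13316134385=-11.13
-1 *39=-39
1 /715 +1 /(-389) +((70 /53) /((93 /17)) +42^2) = 2418645333856 /1370927415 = 1764.24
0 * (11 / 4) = 0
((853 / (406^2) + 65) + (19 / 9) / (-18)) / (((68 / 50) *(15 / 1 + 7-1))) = 21659117275 / 9533125224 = 2.27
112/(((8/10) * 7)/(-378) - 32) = -7560/2161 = -3.50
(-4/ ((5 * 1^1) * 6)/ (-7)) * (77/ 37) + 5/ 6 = 323/ 370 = 0.87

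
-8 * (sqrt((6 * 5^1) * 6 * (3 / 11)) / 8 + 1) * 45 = -360 - 270 * sqrt(165) / 11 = -675.29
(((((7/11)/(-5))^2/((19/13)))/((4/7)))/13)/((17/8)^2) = 5488/16610275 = 0.00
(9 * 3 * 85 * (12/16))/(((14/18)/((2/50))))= 12393/140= 88.52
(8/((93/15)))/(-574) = -20/8897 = -0.00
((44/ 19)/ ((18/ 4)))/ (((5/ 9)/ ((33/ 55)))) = 264/ 475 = 0.56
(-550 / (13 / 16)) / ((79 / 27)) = -237600 / 1027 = -231.35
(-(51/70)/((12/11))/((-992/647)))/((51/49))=49819/119040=0.42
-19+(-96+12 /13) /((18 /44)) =-9805 /39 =-251.41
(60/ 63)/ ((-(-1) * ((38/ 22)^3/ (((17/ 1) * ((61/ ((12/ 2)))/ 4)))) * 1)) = 6901235/ 864234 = 7.99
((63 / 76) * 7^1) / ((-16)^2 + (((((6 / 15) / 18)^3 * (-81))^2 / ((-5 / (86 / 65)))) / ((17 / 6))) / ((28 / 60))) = 479690859375 / 21162959986928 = 0.02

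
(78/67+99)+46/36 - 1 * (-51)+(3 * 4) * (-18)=-76651/1206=-63.56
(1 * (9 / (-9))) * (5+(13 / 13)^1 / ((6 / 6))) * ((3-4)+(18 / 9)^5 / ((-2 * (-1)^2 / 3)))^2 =-14406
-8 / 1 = -8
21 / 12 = 7 / 4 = 1.75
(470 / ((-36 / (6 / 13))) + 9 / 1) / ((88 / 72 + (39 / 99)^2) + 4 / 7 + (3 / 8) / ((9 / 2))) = 393008 / 268515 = 1.46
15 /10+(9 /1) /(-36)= 5 /4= 1.25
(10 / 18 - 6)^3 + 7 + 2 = -111088 / 729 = -152.38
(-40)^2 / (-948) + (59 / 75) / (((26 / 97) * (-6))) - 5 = -6633617 / 924300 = -7.18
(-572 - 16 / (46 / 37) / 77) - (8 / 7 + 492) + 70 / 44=-3767693 / 3542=-1063.72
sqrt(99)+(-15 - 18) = -33+3*sqrt(11) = -23.05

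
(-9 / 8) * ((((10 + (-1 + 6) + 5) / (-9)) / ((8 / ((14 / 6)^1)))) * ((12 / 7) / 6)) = 5 / 24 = 0.21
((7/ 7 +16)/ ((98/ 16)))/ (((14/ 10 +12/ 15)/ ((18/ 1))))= 12240/ 539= 22.71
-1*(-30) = 30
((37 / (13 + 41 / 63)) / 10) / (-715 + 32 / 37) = -0.00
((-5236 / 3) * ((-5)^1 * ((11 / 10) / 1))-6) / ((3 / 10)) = 287800 / 9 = 31977.78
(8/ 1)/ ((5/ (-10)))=-16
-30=-30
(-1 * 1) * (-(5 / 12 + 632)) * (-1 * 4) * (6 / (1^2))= -15178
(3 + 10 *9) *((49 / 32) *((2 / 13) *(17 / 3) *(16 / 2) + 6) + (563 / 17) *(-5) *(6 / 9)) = -29769021 / 3536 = -8418.84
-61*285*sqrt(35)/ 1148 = -17385*sqrt(35)/ 1148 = -89.59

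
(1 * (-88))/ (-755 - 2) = 88/ 757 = 0.12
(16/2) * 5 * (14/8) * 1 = 70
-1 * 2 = -2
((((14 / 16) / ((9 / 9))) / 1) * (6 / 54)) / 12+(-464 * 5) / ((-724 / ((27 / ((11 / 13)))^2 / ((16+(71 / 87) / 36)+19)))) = 193381751793977 / 2075623998624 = 93.17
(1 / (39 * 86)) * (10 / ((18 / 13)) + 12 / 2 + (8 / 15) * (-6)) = 451 / 150930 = 0.00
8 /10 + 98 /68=381 /170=2.24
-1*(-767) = 767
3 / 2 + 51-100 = -47.50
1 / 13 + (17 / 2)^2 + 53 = 6517 / 52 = 125.33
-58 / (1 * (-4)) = 29 / 2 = 14.50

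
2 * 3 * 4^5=6144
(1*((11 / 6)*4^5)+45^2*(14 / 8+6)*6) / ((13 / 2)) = 576239 / 39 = 14775.36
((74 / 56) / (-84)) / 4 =-37 / 9408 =-0.00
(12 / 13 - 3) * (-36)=972 / 13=74.77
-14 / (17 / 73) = -1022 / 17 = -60.12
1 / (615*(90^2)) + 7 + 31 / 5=65755801 / 4981500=13.20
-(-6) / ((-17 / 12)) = -72 / 17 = -4.24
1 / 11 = 0.09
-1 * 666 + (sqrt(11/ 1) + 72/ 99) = -7318/ 11 + sqrt(11) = -661.96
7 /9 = 0.78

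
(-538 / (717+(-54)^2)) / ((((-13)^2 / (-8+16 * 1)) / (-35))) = 21520 / 87711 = 0.25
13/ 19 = 0.68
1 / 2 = 0.50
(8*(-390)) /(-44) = 70.91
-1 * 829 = -829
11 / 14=0.79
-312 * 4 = -1248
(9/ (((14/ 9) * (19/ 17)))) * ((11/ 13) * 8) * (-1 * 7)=-60588/ 247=-245.30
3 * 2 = 6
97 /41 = 2.37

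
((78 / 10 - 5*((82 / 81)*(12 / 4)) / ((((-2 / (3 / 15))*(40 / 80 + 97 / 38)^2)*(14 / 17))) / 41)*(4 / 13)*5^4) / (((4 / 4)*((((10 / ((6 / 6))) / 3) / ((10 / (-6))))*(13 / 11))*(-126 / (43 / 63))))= 2933946453625 / 852934321512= 3.44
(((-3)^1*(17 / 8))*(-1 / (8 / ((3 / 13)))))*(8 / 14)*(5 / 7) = 765 / 10192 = 0.08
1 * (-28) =-28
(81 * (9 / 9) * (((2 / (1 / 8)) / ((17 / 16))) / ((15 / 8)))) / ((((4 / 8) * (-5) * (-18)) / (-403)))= -2476032 / 425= -5825.96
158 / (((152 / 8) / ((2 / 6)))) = 2.77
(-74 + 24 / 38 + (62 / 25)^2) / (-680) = 399107 / 4037500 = 0.10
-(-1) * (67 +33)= 100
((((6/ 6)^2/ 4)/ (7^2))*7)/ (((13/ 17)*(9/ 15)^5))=0.60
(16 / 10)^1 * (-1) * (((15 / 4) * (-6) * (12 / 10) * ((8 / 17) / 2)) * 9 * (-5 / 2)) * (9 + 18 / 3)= -58320 / 17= -3430.59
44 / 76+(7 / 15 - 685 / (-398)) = 313829 / 113430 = 2.77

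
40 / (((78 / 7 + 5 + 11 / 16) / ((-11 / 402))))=-4928 / 75777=-0.07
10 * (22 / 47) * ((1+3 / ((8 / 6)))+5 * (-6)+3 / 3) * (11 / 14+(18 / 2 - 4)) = -458865 / 658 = -697.36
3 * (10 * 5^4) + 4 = 18754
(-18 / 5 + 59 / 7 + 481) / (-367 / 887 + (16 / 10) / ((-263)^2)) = -1043244762612 / 888426133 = -1174.26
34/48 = 17/24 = 0.71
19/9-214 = -1907/9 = -211.89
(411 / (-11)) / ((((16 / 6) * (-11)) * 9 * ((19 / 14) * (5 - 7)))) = -959 / 18392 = -0.05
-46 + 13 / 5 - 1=-222 / 5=-44.40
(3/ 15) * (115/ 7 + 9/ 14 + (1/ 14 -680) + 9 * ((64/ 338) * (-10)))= -160864/ 1183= -135.98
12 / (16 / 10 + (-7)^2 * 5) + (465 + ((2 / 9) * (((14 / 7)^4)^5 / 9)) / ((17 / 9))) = 297057709 / 20961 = 14171.92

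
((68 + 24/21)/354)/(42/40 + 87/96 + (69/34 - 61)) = -658240/192142881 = -0.00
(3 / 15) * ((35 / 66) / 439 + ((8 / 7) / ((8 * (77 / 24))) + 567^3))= 258793707636869 / 7098630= 36456852.61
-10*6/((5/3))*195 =-7020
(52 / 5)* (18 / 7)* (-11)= -10296 / 35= -294.17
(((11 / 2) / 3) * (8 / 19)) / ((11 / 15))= 20 / 19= 1.05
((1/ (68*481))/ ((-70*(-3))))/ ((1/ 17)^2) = 17/ 404040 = 0.00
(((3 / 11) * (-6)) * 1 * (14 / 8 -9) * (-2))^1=-261 / 11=-23.73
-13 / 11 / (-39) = 1 / 33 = 0.03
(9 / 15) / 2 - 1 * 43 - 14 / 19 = -8253 / 190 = -43.44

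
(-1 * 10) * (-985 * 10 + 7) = 98430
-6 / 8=-3 / 4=-0.75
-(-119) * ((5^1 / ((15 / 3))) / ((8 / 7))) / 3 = 833 / 24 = 34.71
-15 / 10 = -3 / 2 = -1.50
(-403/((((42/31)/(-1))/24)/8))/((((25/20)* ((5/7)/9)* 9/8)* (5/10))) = 25585664/25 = 1023426.56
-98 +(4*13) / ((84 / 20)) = -1798 / 21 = -85.62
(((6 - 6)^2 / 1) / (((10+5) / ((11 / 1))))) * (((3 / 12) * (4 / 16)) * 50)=0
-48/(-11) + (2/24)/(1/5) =631/132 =4.78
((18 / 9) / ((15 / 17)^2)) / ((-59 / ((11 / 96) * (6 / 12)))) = -0.00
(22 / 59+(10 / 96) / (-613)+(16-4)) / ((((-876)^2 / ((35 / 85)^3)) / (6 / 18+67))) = 744104791675 / 9817478504790912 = 0.00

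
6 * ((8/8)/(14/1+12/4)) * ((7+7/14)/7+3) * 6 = 8.62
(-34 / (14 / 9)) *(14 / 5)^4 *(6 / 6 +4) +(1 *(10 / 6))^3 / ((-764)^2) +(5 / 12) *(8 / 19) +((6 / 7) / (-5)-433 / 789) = -462912197525621077 / 68907720546000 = -6717.86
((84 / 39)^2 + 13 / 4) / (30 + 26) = 5333 / 37856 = 0.14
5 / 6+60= 365 / 6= 60.83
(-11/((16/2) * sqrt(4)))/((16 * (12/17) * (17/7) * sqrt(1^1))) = -77/3072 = -0.03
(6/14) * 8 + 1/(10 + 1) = 271/77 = 3.52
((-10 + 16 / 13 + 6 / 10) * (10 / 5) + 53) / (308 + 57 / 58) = 138214 / 1164865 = 0.12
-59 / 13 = -4.54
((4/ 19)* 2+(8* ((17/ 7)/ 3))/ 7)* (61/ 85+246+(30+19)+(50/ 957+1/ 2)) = 18123256024/ 45439317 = 398.85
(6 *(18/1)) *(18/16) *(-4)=-486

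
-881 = -881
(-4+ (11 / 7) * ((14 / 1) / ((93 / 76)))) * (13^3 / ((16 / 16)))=2856100 / 93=30710.75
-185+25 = -160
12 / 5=2.40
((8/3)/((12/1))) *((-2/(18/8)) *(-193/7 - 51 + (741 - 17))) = -8032/63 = -127.49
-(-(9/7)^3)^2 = -531441/117649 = -4.52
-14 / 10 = -7 / 5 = -1.40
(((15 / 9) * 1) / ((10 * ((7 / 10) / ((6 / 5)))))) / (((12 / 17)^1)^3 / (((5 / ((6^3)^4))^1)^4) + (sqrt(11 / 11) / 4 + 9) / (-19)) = 466735000 / 20640270701340215052583212837258109992357661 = 0.00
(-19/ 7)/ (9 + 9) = -19/ 126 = -0.15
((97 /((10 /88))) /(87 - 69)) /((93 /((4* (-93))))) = -8536 /45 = -189.69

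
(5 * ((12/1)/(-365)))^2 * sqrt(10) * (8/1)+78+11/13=1152 * sqrt(10)/5329+1025/13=79.53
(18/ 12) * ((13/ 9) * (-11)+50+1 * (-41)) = -31/ 3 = -10.33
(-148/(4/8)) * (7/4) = -518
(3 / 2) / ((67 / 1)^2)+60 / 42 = 89801 / 62846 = 1.43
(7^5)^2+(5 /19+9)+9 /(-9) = 5367029888 /19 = 282475257.26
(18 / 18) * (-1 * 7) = -7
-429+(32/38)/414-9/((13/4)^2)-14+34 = -272417893/664677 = -409.85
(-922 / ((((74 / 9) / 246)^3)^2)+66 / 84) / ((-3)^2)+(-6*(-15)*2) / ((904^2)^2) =-1983026038884842635081544927805461 / 26987622361327379340288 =-73479093946.66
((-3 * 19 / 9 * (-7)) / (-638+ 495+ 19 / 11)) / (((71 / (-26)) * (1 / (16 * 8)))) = 14.71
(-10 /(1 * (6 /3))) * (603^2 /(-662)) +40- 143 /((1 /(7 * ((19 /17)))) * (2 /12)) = -44186543 /11254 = -3926.30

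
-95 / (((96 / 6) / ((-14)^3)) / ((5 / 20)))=32585 / 8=4073.12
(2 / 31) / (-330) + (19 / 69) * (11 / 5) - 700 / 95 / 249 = 35621614 / 61842055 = 0.58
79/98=0.81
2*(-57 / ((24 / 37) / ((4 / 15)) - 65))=4218 / 2315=1.82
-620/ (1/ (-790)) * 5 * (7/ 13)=17143000/ 13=1318692.31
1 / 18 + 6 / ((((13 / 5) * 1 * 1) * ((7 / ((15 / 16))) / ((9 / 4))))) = 19681 / 26208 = 0.75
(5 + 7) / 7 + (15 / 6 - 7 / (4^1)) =69 / 28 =2.46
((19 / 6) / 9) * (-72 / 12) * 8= -152 / 9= -16.89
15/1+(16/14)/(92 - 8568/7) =29713/1981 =15.00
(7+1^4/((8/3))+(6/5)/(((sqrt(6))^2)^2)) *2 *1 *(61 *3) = 54229/20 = 2711.45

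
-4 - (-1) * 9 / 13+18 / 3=35 / 13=2.69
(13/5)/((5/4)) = 52/25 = 2.08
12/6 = 2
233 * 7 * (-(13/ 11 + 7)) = -146790/ 11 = -13344.55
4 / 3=1.33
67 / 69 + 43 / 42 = 1927 / 966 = 1.99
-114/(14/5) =-285/7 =-40.71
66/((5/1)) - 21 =-39/5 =-7.80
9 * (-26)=-234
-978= -978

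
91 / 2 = 45.50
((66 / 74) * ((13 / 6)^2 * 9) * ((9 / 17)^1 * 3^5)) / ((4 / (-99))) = -1207493001 / 10064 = -119981.42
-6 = -6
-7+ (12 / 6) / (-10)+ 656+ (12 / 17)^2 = 938236 / 1445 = 649.30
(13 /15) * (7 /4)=1.52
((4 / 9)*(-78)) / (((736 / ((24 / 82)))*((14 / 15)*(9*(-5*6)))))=13 / 237636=0.00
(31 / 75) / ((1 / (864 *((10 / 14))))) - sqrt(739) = 8928 / 35 - sqrt(739) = 227.90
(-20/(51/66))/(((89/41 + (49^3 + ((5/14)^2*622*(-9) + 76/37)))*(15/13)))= -0.00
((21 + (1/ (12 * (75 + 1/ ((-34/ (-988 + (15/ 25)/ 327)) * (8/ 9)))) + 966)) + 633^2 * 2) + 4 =38427371516077/ 47892393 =802369.00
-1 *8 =-8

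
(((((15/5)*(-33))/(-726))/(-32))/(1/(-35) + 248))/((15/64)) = -0.00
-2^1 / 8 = -1 / 4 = -0.25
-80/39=-2.05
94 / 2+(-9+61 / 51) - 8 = 1591 / 51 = 31.20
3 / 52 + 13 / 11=709 / 572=1.24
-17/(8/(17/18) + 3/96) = -9248/4625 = -2.00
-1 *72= -72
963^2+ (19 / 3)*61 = 2783266 / 3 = 927755.33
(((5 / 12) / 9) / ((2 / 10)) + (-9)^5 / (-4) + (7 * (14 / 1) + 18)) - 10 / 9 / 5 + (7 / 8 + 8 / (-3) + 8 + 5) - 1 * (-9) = 3218069 / 216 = 14898.47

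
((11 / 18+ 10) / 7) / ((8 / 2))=191 / 504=0.38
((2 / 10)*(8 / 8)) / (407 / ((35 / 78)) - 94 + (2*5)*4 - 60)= 7 / 27756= 0.00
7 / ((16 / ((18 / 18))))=0.44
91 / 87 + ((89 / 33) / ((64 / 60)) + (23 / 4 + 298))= 4705751 / 15312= 307.32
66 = 66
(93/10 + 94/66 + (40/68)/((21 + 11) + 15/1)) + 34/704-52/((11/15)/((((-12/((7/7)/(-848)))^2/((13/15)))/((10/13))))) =-46465228223659279/4218720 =-11014058345.58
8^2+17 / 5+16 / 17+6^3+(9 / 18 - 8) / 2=95401 / 340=280.59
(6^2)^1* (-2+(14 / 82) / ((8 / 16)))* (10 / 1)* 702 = -17184960 / 41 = -419145.37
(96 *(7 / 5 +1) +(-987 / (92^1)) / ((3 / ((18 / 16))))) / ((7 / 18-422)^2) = 67478427 / 52985487320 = 0.00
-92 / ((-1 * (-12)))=-23 / 3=-7.67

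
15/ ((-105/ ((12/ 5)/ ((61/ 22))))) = -264/ 2135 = -0.12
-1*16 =-16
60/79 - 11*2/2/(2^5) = 1051/2528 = 0.42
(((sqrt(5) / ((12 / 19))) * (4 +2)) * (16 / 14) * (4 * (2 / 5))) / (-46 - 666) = -76 * sqrt(5) / 3115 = -0.05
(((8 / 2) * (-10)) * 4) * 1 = -160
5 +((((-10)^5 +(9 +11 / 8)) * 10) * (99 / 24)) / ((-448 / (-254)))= -16762224895 / 7168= -2338480.04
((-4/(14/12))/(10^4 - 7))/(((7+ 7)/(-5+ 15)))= -40/163219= -0.00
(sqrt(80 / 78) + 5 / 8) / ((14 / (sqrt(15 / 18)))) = sqrt(30) * (195 + 16 * sqrt(390)) / 26208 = 0.11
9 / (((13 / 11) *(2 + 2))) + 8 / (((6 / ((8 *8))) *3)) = 14203 / 468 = 30.35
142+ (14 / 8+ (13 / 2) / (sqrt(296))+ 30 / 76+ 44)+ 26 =13*sqrt(74) / 296+ 16275 / 76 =214.52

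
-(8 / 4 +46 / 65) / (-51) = 0.05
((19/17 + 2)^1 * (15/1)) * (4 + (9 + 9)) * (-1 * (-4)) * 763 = 53379480/17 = 3139969.41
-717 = -717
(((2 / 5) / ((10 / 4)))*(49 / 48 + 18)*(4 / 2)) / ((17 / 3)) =913 / 850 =1.07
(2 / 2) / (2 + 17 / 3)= 3 / 23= 0.13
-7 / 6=-1.17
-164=-164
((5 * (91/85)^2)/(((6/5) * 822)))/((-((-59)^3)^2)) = -0.00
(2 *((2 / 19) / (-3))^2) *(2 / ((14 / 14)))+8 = 26008 / 3249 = 8.00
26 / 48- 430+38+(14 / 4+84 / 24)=-9227 / 24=-384.46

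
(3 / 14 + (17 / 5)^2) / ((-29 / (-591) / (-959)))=-333665007 / 1450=-230113.80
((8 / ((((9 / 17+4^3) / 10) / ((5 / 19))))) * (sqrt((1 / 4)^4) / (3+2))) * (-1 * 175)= -14875 / 20843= -0.71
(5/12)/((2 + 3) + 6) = 5/132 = 0.04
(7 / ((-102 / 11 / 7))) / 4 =-539 / 408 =-1.32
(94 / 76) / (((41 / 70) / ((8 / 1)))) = 13160 / 779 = 16.89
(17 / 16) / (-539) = -17 / 8624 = -0.00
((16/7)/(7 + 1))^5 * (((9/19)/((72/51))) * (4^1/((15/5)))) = 272/319333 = 0.00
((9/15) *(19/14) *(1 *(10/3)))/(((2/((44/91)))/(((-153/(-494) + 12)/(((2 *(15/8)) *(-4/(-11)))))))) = 5.92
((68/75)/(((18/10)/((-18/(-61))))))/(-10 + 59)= 136/44835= 0.00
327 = 327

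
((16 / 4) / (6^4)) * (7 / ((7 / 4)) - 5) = -1 / 324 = -0.00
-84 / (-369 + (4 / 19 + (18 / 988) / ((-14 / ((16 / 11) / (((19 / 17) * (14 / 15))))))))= 212480268 / 932867521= 0.23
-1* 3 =-3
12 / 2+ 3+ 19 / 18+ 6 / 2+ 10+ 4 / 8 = 23.56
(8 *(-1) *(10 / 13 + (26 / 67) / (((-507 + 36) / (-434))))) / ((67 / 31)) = -114640976 / 27486147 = -4.17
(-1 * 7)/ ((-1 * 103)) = 0.07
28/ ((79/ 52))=1456/ 79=18.43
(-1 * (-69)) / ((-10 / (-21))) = 1449 / 10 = 144.90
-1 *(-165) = 165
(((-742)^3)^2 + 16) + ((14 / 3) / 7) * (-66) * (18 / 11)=166887355037806088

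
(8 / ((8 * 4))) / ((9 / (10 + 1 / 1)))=11 / 36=0.31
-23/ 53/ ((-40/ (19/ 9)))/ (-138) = -19/ 114480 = -0.00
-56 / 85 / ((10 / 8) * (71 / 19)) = -4256 / 30175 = -0.14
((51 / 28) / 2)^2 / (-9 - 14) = -2601 / 72128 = -0.04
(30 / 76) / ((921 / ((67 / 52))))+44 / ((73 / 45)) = 1201155815 / 44284136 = 27.12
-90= -90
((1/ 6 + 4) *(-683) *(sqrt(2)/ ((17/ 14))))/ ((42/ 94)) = -802525 *sqrt(2)/ 153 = -7417.92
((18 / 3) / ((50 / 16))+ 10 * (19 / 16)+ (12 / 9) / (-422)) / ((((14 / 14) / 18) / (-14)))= -3475.54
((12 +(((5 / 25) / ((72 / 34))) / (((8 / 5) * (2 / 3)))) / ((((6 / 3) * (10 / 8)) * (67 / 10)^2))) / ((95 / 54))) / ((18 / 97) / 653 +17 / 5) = 2.01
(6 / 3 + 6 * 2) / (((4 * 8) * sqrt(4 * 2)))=7 * sqrt(2) / 64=0.15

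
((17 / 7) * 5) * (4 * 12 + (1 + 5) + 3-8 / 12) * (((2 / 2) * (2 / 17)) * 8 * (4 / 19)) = 54080 / 399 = 135.54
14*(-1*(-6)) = 84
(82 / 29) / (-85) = -0.03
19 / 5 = 3.80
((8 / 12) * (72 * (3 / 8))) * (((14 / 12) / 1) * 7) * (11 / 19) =1617 / 19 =85.11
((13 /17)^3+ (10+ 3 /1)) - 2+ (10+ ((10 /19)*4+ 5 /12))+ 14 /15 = 24.90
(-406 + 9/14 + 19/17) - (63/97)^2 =-404.66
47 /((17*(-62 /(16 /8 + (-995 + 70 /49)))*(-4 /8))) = -326227 /3689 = -88.43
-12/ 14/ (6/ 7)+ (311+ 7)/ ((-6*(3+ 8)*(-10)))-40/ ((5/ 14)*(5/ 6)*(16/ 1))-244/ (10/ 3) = -9033/ 110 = -82.12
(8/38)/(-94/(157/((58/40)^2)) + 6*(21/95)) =125600/40267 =3.12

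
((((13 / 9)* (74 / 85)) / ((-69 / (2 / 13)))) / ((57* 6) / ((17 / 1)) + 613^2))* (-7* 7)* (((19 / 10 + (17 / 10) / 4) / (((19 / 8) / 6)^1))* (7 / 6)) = 1573684 / 628140904875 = 0.00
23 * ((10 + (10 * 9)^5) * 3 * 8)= 3259504805520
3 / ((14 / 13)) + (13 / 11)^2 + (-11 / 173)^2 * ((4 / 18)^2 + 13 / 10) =42995519558 / 10266694515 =4.19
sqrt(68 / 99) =2 * sqrt(187) / 33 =0.83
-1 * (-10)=10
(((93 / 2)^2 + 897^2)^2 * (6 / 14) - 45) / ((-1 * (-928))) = 31242232786635 / 103936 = 300591063.60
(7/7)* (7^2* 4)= 196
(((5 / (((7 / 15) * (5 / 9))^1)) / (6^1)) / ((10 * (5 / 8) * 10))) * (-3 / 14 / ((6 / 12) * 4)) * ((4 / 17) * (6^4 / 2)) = -17496 / 20825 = -0.84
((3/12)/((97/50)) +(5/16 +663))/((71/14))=7207627/55096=130.82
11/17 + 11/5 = 2.85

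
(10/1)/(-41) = -0.24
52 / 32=13 / 8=1.62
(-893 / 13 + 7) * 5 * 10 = -40100 / 13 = -3084.62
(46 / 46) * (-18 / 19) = -18 / 19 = -0.95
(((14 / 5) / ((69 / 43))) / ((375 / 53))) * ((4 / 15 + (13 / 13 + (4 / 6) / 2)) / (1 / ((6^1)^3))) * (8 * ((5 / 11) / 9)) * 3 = 16335872 / 158125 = 103.31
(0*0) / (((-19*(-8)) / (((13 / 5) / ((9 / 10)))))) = 0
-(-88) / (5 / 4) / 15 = 352 / 75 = 4.69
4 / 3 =1.33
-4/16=-1/4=-0.25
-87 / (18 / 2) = -9.67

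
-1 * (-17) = 17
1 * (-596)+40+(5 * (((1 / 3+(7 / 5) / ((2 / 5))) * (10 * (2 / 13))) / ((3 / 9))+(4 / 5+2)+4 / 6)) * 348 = 471388 / 13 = 36260.62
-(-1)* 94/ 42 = 47/ 21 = 2.24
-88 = -88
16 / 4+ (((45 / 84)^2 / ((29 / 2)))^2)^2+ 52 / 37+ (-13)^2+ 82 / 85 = 175.37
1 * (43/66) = 43/66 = 0.65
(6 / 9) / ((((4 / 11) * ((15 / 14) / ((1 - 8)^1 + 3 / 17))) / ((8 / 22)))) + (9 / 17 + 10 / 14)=-16076 / 5355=-3.00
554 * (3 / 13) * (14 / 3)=7756 / 13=596.62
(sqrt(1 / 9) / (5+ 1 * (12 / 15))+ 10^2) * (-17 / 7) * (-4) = 591940 / 609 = 971.99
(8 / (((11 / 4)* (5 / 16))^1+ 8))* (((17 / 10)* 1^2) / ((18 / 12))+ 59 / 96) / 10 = 6712 / 42525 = 0.16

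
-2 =-2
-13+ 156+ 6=149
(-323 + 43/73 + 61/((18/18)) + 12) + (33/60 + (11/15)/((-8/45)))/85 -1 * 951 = -297952439/248200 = -1200.45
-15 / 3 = -5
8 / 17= 0.47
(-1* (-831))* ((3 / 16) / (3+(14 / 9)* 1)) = 22437 / 656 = 34.20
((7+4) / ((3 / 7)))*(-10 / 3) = -770 / 9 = -85.56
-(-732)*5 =3660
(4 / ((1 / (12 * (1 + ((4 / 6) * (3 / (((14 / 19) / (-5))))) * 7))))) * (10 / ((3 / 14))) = -210560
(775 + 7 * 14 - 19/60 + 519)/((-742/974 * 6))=-40664987/133560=-304.47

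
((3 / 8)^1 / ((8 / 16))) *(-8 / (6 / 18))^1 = -18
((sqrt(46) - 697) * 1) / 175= -697 / 175 + sqrt(46) / 175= -3.94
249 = 249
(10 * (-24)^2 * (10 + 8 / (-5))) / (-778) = -24192 / 389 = -62.19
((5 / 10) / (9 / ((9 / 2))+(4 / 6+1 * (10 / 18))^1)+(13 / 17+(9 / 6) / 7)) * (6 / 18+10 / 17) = 183958 / 176001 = 1.05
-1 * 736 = -736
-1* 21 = -21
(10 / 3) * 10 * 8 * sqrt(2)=800 * sqrt(2) / 3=377.12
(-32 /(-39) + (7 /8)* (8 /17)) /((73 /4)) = 0.07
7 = 7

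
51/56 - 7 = -6.09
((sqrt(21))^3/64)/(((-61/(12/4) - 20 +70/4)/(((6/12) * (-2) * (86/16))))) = 2709 * sqrt(21)/35072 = 0.35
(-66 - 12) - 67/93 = -7321/93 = -78.72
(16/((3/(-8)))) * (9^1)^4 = -279936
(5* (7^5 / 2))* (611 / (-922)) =-51345385 / 1844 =-27844.57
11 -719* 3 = -2146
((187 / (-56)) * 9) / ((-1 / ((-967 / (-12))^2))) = 174861643 / 896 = 195158.08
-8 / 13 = -0.62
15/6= 5/2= 2.50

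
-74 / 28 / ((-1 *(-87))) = -37 / 1218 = -0.03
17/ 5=3.40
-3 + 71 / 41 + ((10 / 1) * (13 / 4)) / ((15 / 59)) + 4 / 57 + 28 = 722765 / 4674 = 154.64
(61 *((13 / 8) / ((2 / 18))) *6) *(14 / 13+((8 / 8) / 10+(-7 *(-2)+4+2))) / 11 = 4534191 / 440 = 10304.98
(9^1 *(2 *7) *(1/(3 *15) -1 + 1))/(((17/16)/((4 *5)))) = 896/17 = 52.71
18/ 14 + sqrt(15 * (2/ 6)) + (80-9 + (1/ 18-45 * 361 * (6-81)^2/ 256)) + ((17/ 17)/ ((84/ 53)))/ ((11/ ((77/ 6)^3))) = -51783299123/ 145152 + sqrt(5) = -356749.99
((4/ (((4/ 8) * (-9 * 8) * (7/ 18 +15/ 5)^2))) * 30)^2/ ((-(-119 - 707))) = 583200/ 5718332333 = 0.00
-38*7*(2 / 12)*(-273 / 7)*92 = 159068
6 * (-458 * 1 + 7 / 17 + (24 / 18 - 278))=-74894 / 17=-4405.53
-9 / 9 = -1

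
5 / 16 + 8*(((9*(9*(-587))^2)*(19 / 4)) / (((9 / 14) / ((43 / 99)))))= 1135059903991 / 176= 6449203999.95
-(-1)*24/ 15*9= 72/ 5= 14.40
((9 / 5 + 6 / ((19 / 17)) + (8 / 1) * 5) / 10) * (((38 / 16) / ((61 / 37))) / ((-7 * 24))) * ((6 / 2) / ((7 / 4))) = -165797 / 2391200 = -0.07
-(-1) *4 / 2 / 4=1 / 2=0.50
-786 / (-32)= 393 / 16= 24.56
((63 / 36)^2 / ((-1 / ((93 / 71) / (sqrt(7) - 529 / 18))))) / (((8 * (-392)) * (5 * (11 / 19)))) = -8412687 / 554968353280 - 143127 * sqrt(7) / 277484176640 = -0.00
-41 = -41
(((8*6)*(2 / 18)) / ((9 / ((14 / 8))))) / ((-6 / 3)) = -0.52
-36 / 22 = -18 / 11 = -1.64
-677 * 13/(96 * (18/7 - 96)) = 61607/62784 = 0.98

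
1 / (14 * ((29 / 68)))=34 / 203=0.17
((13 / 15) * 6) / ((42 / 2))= 26 / 105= 0.25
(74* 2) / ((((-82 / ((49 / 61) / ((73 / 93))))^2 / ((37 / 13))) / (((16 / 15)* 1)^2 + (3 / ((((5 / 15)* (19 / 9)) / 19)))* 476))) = 27403516812761404 / 10833192606925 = 2529.59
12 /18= 2 /3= 0.67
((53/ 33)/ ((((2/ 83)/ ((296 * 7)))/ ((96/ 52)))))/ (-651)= -5208416/ 13299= -391.64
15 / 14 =1.07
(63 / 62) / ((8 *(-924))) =-3 / 21824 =-0.00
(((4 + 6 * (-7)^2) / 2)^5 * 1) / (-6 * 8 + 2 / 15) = -1101596636235 / 718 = -1534257153.53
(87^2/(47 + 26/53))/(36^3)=44573/13048128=0.00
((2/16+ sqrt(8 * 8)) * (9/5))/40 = 117/320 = 0.37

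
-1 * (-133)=133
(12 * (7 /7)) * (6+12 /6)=96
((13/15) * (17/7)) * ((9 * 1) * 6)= 3978/35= 113.66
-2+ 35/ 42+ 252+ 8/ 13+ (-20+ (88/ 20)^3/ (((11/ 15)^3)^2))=80890543/ 103818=779.16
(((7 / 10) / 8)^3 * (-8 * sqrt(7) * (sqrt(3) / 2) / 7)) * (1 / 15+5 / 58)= -6517 * sqrt(21) / 111360000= -0.00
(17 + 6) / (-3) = -23 / 3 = -7.67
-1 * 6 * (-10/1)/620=3/31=0.10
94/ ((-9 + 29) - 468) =-47/ 224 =-0.21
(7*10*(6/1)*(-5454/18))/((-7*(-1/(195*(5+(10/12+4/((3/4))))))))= -39586950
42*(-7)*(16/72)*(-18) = 1176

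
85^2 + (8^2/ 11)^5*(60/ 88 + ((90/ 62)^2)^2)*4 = 235301879746909345/ 1636073786281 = 143821.07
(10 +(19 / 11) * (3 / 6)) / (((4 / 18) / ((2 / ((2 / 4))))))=2151 / 11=195.55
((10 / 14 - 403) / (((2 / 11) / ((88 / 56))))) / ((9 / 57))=-3236992 / 147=-22020.35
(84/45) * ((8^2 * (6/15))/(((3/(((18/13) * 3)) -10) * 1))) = -21504/4175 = -5.15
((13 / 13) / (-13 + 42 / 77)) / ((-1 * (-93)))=-11 / 12741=-0.00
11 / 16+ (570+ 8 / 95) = 867573 / 1520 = 570.77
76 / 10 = 38 / 5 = 7.60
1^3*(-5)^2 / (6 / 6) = 25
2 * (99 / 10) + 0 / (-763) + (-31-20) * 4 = -921 / 5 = -184.20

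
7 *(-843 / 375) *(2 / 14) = -281 / 125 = -2.25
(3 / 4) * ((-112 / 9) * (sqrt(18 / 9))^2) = -56 / 3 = -18.67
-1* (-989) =989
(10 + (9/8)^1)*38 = 1691/4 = 422.75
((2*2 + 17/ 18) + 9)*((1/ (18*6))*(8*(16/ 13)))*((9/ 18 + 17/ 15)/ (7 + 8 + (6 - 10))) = 98392/ 521235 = 0.19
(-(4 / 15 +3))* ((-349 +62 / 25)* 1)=424487 / 375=1131.97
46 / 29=1.59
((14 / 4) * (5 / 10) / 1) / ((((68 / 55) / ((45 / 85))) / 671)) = 2325015 / 4624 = 502.81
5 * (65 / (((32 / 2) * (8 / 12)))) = 975 / 32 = 30.47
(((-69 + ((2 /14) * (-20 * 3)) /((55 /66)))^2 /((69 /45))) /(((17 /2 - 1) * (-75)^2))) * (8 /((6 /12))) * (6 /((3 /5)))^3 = 1752320 /1127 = 1554.85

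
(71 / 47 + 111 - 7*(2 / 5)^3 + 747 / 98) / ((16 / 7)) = 68908689 / 1316000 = 52.36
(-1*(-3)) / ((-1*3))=-1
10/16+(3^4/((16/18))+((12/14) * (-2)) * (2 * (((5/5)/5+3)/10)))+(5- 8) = 61357/700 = 87.65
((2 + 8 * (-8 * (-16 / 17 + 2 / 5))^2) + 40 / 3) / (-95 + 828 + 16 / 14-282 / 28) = 50155364 / 219719475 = 0.23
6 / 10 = 3 / 5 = 0.60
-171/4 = -42.75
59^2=3481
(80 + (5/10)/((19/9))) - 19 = 2327/38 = 61.24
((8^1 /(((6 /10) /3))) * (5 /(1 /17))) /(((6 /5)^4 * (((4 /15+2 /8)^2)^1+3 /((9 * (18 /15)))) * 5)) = 10625000 /17649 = 602.02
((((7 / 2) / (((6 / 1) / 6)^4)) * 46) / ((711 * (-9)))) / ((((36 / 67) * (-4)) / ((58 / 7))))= 44689 / 460728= 0.10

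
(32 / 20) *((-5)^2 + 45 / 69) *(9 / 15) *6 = 147.76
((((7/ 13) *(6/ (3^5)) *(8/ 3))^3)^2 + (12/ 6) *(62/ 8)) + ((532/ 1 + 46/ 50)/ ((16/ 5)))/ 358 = 454406799191188814164151723/ 28462350932035308073974240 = 15.97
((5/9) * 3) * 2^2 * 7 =140/3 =46.67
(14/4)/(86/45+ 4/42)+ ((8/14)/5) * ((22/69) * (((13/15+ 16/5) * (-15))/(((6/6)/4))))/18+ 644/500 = 1743516163/686826000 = 2.54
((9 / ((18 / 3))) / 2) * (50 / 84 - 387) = -16229 / 56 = -289.80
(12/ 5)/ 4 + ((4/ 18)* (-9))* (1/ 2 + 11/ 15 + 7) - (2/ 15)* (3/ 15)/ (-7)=-2776/ 175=-15.86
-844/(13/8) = -6752/13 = -519.38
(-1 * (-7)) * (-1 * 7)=-49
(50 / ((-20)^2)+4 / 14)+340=19063 / 56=340.41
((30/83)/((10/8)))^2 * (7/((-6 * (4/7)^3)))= -7203/13778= -0.52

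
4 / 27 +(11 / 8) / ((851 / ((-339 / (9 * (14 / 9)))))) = 280565 / 2573424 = 0.11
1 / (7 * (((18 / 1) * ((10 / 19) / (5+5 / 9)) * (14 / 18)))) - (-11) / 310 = 9788 / 68355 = 0.14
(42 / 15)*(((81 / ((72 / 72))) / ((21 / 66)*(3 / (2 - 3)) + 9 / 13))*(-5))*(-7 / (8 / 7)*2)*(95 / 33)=-762489 / 5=-152497.80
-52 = -52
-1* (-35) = 35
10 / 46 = 5 / 23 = 0.22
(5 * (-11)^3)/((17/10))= -66550/17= -3914.71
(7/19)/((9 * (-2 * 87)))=-7/29754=-0.00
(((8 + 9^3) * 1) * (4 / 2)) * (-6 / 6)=-1474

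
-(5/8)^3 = -0.24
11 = 11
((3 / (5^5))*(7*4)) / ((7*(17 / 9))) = 108 / 53125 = 0.00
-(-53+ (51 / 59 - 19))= 4197 / 59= 71.14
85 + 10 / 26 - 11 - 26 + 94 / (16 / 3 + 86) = 88006 / 1781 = 49.41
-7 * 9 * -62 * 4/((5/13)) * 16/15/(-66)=-180544/275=-656.52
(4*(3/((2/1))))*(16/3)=32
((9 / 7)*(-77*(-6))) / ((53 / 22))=13068 / 53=246.57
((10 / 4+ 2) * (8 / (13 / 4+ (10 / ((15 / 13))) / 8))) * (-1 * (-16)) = 1728 / 13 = 132.92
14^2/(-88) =-49/22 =-2.23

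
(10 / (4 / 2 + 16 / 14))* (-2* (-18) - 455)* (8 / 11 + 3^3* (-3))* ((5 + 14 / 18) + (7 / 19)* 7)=18504399655 / 20691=894321.19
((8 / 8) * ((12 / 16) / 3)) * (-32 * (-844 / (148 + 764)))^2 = 712336 / 3249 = 219.25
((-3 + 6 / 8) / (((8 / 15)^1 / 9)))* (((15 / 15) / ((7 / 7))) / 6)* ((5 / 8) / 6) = -675 / 1024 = -0.66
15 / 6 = 5 / 2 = 2.50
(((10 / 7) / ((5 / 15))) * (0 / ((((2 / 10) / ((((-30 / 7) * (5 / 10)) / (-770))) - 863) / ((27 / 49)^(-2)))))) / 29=0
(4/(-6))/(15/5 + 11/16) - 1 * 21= -3749/177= -21.18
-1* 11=-11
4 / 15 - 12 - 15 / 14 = -12.80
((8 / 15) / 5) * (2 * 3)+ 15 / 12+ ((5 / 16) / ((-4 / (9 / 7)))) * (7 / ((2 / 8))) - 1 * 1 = -769 / 400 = -1.92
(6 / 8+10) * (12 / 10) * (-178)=-11481 / 5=-2296.20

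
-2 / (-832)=1 / 416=0.00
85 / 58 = 1.47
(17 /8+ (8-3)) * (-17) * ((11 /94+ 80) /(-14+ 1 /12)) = 21892617 /31396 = 697.31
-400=-400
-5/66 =-0.08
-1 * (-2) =2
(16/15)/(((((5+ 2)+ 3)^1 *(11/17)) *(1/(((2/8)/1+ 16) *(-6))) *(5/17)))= -54.65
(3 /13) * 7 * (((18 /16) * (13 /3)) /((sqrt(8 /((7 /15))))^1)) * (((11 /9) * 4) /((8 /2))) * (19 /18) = 1463 * sqrt(210) /8640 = 2.45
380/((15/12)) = 304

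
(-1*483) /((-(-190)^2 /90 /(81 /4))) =352107 /14440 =24.38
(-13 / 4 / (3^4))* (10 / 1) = -0.40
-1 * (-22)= 22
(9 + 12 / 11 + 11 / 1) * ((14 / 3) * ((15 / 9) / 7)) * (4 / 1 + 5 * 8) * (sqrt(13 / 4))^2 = 30160 / 9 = 3351.11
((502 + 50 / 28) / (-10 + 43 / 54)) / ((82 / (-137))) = 26089047 / 285278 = 91.45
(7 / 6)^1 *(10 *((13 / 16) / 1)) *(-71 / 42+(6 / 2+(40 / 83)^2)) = 28996175 / 1984032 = 14.61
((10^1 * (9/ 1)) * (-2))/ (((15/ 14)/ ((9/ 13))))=-1512/ 13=-116.31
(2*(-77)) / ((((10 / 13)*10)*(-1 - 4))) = 1001 / 250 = 4.00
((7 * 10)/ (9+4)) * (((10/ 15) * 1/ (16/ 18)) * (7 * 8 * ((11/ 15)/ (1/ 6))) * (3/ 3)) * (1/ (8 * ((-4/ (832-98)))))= -22824.58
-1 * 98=-98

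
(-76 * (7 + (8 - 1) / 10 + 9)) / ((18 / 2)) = -6346 / 45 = -141.02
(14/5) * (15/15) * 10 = 28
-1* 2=-2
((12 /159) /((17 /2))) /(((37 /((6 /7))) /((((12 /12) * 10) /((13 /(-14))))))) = -960 /433381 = -0.00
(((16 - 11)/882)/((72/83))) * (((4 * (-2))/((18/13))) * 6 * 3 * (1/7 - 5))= 91715/27783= 3.30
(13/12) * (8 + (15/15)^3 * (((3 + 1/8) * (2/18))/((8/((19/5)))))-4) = 31187/6912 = 4.51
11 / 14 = 0.79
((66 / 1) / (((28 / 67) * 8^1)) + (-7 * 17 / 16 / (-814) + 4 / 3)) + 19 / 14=6137617 / 273504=22.44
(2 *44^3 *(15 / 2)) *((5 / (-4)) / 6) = -266200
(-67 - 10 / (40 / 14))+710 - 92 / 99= 126437 / 198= 638.57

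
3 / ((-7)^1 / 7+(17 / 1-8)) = 3 / 8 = 0.38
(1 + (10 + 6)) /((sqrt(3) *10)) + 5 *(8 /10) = 17 *sqrt(3) /30 + 4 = 4.98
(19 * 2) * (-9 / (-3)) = 114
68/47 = 1.45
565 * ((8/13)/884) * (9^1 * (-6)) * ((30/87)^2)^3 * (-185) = 11288700000000/1708927401233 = 6.61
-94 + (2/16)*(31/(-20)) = -15071/160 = -94.19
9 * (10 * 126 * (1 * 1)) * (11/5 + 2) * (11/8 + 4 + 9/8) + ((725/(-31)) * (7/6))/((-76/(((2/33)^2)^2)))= 309582.00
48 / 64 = 3 / 4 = 0.75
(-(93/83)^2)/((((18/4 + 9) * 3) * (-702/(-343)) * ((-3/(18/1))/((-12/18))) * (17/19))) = -0.07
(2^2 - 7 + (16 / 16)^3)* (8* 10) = -160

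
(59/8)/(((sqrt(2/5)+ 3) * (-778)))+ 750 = 59 * sqrt(10)/267632+ 200723115/267632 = 750.00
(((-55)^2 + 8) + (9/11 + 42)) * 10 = 338340/11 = 30758.18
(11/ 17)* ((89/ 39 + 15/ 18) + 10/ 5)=1463/ 442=3.31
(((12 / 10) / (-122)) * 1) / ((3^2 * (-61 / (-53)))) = -53 / 55815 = -0.00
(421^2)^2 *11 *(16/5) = 5528929486256/5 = 1105785897251.20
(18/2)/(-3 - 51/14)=-42/31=-1.35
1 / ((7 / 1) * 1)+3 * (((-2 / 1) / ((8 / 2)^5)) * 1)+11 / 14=3307 / 3584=0.92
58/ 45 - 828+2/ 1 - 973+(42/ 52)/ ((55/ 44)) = -1051283/ 585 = -1797.06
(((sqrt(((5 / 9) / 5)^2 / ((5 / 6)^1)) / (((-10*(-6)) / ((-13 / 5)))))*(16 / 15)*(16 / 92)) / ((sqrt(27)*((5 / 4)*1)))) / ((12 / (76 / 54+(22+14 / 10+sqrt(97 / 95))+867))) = -25041952*sqrt(10) / 7073578125 -208*sqrt(3686) / 995540625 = -0.01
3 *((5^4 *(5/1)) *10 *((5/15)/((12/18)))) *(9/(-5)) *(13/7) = -1096875/7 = -156696.43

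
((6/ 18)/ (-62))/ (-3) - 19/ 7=-10595/ 3906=-2.71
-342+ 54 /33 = -3744 /11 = -340.36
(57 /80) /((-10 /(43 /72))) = -817 /19200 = -0.04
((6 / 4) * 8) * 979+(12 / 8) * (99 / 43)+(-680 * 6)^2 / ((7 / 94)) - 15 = 134576562945 / 602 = 223549107.88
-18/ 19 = -0.95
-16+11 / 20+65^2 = 84191 / 20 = 4209.55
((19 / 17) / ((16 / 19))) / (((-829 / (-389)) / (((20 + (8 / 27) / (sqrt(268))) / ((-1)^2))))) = 140429 * sqrt(67) / 101976948 + 702145 / 56372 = 12.47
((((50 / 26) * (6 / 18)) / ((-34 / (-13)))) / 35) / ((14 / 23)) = 0.01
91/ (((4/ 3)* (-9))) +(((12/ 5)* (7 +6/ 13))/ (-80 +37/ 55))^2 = -290783782459/ 38604539532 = -7.53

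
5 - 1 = 4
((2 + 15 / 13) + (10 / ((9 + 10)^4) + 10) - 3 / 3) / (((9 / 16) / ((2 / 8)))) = 9151488 / 1694173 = 5.40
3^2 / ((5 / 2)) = 18 / 5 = 3.60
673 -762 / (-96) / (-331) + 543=6439809 / 5296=1215.98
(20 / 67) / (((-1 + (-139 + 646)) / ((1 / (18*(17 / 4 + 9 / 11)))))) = 20 / 3092787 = 0.00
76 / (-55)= -1.38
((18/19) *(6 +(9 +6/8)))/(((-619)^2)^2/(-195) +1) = -110565/5578869365588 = -0.00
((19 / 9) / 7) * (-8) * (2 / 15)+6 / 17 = 502 / 16065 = 0.03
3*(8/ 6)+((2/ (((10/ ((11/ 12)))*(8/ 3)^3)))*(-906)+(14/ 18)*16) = 354137/ 46080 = 7.69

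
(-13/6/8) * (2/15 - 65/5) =3.48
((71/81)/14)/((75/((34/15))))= 1207/637875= 0.00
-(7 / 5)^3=-343 / 125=-2.74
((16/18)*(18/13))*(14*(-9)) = -2016/13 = -155.08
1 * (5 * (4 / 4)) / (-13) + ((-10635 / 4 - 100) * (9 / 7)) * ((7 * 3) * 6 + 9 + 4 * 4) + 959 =-194606409 / 364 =-534632.99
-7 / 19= -0.37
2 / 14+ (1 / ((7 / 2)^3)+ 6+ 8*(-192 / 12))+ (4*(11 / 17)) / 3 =-2116147 / 17493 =-120.97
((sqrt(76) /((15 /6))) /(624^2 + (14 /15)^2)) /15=3*sqrt(19) /21902449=0.00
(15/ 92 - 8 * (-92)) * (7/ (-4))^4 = 162612527/ 23552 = 6904.40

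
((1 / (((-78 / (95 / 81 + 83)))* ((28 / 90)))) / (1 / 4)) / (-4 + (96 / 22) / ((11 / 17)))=-294635 / 58266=-5.06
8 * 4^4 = 2048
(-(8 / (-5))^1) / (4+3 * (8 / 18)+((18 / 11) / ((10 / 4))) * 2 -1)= 264 / 931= 0.28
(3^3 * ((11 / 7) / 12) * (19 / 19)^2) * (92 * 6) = 13662 / 7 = 1951.71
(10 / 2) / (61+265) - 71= -23141 / 326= -70.98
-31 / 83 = -0.37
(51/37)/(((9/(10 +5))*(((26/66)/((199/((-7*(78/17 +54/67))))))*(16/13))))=-211928035/8486912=-24.97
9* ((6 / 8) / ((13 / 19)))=513 / 52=9.87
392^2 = 153664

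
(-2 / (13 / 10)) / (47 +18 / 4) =-0.03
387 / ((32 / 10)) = 1935 / 16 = 120.94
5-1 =4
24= 24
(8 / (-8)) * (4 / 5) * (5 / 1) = -4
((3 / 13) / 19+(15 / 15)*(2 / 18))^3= 20570824 / 10985463567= 0.00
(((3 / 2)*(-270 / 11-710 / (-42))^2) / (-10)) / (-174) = 623045 / 12379752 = 0.05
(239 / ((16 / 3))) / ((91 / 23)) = 16491 / 1456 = 11.33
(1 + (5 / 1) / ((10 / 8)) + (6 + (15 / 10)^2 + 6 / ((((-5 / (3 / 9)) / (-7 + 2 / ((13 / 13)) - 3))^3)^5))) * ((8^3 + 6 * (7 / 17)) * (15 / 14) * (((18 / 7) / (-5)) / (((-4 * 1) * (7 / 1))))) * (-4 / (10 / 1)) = -4833043892852422075259 / 90065582885742187500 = -53.66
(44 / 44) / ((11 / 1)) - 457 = -5026 / 11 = -456.91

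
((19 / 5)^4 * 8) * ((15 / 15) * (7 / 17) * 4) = 29191904 / 10625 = 2747.47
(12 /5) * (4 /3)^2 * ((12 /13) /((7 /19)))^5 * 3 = 39432490647552 /31201607255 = 1263.80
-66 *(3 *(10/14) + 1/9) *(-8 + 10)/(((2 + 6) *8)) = -781/168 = -4.65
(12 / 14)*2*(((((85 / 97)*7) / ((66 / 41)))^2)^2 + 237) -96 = 658210455291112321 / 979894845559476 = 671.72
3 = 3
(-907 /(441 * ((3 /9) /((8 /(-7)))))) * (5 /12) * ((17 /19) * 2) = 308380 /58653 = 5.26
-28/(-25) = 28/25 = 1.12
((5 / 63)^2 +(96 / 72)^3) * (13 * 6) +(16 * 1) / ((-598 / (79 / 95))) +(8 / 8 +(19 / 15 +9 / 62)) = 437493910951 / 2329948530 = 187.77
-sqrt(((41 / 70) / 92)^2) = -41 / 6440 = -0.01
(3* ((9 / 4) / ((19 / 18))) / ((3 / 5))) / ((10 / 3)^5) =19683 / 760000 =0.03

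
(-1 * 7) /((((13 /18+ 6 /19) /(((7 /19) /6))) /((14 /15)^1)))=-0.39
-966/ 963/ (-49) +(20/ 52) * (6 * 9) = 607288/ 29211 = 20.79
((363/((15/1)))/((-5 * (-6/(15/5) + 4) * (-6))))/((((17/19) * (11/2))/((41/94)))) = 8569/239700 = 0.04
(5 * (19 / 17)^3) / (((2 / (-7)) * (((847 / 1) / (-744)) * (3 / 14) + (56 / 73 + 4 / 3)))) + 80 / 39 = -429237161480 / 38639659227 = -11.11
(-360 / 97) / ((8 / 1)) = -45 / 97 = -0.46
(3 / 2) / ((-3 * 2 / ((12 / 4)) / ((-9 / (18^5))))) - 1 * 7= -1959551 / 279936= -7.00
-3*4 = -12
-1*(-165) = 165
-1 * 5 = -5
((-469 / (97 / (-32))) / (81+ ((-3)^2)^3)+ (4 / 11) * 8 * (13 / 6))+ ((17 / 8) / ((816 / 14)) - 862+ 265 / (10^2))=-23586121813 / 27656640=-852.82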